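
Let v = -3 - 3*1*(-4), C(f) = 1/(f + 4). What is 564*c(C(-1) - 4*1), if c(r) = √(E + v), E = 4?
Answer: 564*√13 ≈ 2033.5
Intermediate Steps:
C(f) = 1/(4 + f)
v = 9 (v = -3 - 3*(-4) = -3 + 12 = 9)
c(r) = √13 (c(r) = √(4 + 9) = √13)
564*c(C(-1) - 4*1) = 564*√13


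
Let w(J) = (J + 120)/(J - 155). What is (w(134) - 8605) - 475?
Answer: -190934/21 ≈ -9092.1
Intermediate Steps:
w(J) = (120 + J)/(-155 + J)
(w(134) - 8605) - 475 = ((120 + 134)/(-155 + 134) - 8605) - 475 = (254/(-21) - 8605) - 475 = (-1/21*254 - 8605) - 475 = (-254/21 - 8605) - 475 = -180959/21 - 475 = -190934/21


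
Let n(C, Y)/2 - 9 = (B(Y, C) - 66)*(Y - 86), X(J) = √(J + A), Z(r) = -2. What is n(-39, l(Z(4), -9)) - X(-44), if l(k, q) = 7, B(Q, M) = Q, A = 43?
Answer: 9340 - I ≈ 9340.0 - 1.0*I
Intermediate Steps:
X(J) = √(43 + J) (X(J) = √(J + 43) = √(43 + J))
n(C, Y) = 18 + 2*(-86 + Y)*(-66 + Y) (n(C, Y) = 18 + 2*((Y - 66)*(Y - 86)) = 18 + 2*((-66 + Y)*(-86 + Y)) = 18 + 2*((-86 + Y)*(-66 + Y)) = 18 + 2*(-86 + Y)*(-66 + Y))
n(-39, l(Z(4), -9)) - X(-44) = (11370 - 304*7 + 2*7²) - √(43 - 44) = (11370 - 2128 + 2*49) - √(-1) = (11370 - 2128 + 98) - I = 9340 - I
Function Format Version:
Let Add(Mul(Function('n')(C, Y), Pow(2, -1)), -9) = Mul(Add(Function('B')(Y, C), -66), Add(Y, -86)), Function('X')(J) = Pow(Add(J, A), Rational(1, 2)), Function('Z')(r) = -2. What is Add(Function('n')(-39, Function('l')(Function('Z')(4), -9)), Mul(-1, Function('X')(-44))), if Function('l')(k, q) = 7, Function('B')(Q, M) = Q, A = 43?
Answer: Add(9340, Mul(-1, I)) ≈ Add(9340.0, Mul(-1.0000, I))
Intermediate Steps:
Function('X')(J) = Pow(Add(43, J), Rational(1, 2)) (Function('X')(J) = Pow(Add(J, 43), Rational(1, 2)) = Pow(Add(43, J), Rational(1, 2)))
Function('n')(C, Y) = Add(18, Mul(2, Add(-86, Y), Add(-66, Y))) (Function('n')(C, Y) = Add(18, Mul(2, Mul(Add(Y, -66), Add(Y, -86)))) = Add(18, Mul(2, Mul(Add(-66, Y), Add(-86, Y)))) = Add(18, Mul(2, Mul(Add(-86, Y), Add(-66, Y)))) = Add(18, Mul(2, Add(-86, Y), Add(-66, Y))))
Add(Function('n')(-39, Function('l')(Function('Z')(4), -9)), Mul(-1, Function('X')(-44))) = Add(Add(11370, Mul(-304, 7), Mul(2, Pow(7, 2))), Mul(-1, Pow(Add(43, -44), Rational(1, 2)))) = Add(Add(11370, -2128, Mul(2, 49)), Mul(-1, Pow(-1, Rational(1, 2)))) = Add(Add(11370, -2128, 98), Mul(-1, I)) = Add(9340, Mul(-1, I))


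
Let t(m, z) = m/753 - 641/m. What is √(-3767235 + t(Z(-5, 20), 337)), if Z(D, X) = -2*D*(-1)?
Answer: I*√213601981236810/7530 ≈ 1940.9*I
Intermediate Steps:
Z(D, X) = 2*D
t(m, z) = -641/m + m/753 (t(m, z) = m*(1/753) - 641/m = m/753 - 641/m = -641/m + m/753)
√(-3767235 + t(Z(-5, 20), 337)) = √(-3767235 + (-641/(2*(-5)) + (2*(-5))/753)) = √(-3767235 + (-641/(-10) + (1/753)*(-10))) = √(-3767235 + (-641*(-⅒) - 10/753)) = √(-3767235 + (641/10 - 10/753)) = √(-3767235 + 482573/7530) = √(-28366796977/7530) = I*√213601981236810/7530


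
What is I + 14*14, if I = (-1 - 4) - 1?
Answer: 190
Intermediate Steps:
I = -6 (I = -5 - 1 = -6)
I + 14*14 = -6 + 14*14 = -6 + 196 = 190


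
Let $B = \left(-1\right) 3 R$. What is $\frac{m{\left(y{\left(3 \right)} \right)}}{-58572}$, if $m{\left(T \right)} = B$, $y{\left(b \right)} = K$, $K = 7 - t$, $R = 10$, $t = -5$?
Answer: $\frac{5}{9762} \approx 0.00051219$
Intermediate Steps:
$K = 12$ ($K = 7 - -5 = 7 + 5 = 12$)
$y{\left(b \right)} = 12$
$B = -30$ ($B = \left(-1\right) 3 \cdot 10 = \left(-3\right) 10 = -30$)
$m{\left(T \right)} = -30$
$\frac{m{\left(y{\left(3 \right)} \right)}}{-58572} = - \frac{30}{-58572} = \left(-30\right) \left(- \frac{1}{58572}\right) = \frac{5}{9762}$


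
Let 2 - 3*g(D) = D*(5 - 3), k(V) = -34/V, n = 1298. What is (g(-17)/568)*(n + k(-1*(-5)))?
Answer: 9684/355 ≈ 27.279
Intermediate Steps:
g(D) = ⅔ - 2*D/3 (g(D) = ⅔ - D*(5 - 3)/3 = ⅔ - D*2/3 = ⅔ - 2*D/3)
(g(-17)/568)*(n + k(-1*(-5))) = ((⅔ - ⅔*(-17))/568)*(1298 - 34/((-1*(-5)))) = ((⅔ + 34/3)*(1/568))*(1298 - 34/5) = (12*(1/568))*(1298 - 34*⅕) = 3*(1298 - 34/5)/142 = (3/142)*(6456/5) = 9684/355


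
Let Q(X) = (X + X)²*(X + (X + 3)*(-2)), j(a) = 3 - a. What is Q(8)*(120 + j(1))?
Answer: -437248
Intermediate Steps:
Q(X) = 4*X²*(-6 - X) (Q(X) = (2*X)²*(X + (3 + X)*(-2)) = (4*X²)*(X + (-6 - 2*X)) = (4*X²)*(-6 - X) = 4*X²*(-6 - X))
Q(8)*(120 + j(1)) = (4*8²*(-6 - 1*8))*(120 + (3 - 1*1)) = (4*64*(-6 - 8))*(120 + (3 - 1)) = (4*64*(-14))*(120 + 2) = -3584*122 = -437248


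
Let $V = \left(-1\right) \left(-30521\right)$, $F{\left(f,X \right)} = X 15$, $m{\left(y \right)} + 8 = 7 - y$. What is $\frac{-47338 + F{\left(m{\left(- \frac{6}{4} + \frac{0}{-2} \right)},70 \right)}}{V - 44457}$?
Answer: $\frac{2893}{871} \approx 3.3215$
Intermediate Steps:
$m{\left(y \right)} = -1 - y$ ($m{\left(y \right)} = -8 - \left(-7 + y\right) = -1 - y$)
$F{\left(f,X \right)} = 15 X$
$V = 30521$
$\frac{-47338 + F{\left(m{\left(- \frac{6}{4} + \frac{0}{-2} \right)},70 \right)}}{V - 44457} = \frac{-47338 + 15 \cdot 70}{30521 - 44457} = \frac{-47338 + 1050}{-13936} = \left(-46288\right) \left(- \frac{1}{13936}\right) = \frac{2893}{871}$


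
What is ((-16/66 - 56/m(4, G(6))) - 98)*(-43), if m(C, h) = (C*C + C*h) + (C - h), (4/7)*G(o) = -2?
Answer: 2807642/627 ≈ 4477.9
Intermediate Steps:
G(o) = -7/2 (G(o) = (7/4)*(-2) = -7/2)
m(C, h) = C + C² - h + C*h (m(C, h) = (C² + C*h) + (C - h) = C + C² - h + C*h)
((-16/66 - 56/m(4, G(6))) - 98)*(-43) = ((-16/66 - 56/(4 + 4² - 1*(-7/2) + 4*(-7/2))) - 98)*(-43) = ((-16*1/66 - 56/(4 + 16 + 7/2 - 14)) - 98)*(-43) = ((-8/33 - 56/19/2) - 98)*(-43) = ((-8/33 - 56*2/19) - 98)*(-43) = ((-8/33 - 112/19) - 98)*(-43) = (-3848/627 - 98)*(-43) = -65294/627*(-43) = 2807642/627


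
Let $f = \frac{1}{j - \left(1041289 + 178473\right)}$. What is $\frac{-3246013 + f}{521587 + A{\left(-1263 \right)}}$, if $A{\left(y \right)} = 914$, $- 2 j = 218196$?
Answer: $- \frac{4313496835181}{694330678860} \approx -6.2125$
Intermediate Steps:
$j = -109098$ ($j = \left(- \frac{1}{2}\right) 218196 = -109098$)
$f = - \frac{1}{1328860}$ ($f = \frac{1}{-109098 - \left(1041289 + 178473\right)} = \frac{1}{-109098 - 1219762} = \frac{1}{-1328860} = - \frac{1}{1328860} \approx -7.5253 \cdot 10^{-7}$)
$\frac{-3246013 + f}{521587 + A{\left(-1263 \right)}} = \frac{-3246013 - \frac{1}{1328860}}{521587 + 914} = - \frac{4313496835181}{1328860 \cdot 522501} = \left(- \frac{4313496835181}{1328860}\right) \frac{1}{522501} = - \frac{4313496835181}{694330678860}$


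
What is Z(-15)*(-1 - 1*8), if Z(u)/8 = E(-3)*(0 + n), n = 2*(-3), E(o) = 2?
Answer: 864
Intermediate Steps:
n = -6
Z(u) = -96 (Z(u) = 8*(2*(0 - 6)) = 8*(2*(-6)) = 8*(-12) = -96)
Z(-15)*(-1 - 1*8) = -96*(-1 - 1*8) = -96*(-1 - 8) = -96*(-9) = 864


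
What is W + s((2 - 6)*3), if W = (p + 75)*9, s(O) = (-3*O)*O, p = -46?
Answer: -171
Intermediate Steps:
s(O) = -3*O²
W = 261 (W = (-46 + 75)*9 = 29*9 = 261)
W + s((2 - 6)*3) = 261 - 3*9*(2 - 6)² = 261 - 3*(-4*3)² = 261 - 3*(-12)² = 261 - 3*144 = 261 - 432 = -171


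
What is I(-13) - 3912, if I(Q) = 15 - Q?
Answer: -3884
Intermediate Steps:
I(-13) - 3912 = (15 - 1*(-13)) - 3912 = (15 + 13) - 3912 = 28 - 3912 = -3884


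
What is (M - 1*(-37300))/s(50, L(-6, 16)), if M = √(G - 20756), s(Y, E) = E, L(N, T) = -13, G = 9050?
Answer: -37300/13 - I*√11706/13 ≈ -2869.2 - 8.3226*I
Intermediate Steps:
M = I*√11706 (M = √(9050 - 20756) = √(-11706) = I*√11706 ≈ 108.19*I)
(M - 1*(-37300))/s(50, L(-6, 16)) = (I*√11706 - 1*(-37300))/(-13) = (I*√11706 + 37300)*(-1/13) = (37300 + I*√11706)*(-1/13) = -37300/13 - I*√11706/13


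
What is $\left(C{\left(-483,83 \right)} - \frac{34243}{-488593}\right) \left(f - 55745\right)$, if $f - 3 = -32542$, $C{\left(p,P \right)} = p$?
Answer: $\frac{2975879291712}{69799} \approx 4.2635 \cdot 10^{7}$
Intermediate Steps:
$f = -32539$ ($f = 3 - 32542 = -32539$)
$\left(C{\left(-483,83 \right)} - \frac{34243}{-488593}\right) \left(f - 55745\right) = \left(-483 - \frac{34243}{-488593}\right) \left(-32539 - 55745\right) = \left(-483 - - \frac{34243}{488593}\right) \left(-32539 + \left(-168350 + 112605\right)\right) = \left(-483 + \frac{34243}{488593}\right) \left(-32539 - 55745\right) = \left(- \frac{235956176}{488593}\right) \left(-88284\right) = \frac{2975879291712}{69799}$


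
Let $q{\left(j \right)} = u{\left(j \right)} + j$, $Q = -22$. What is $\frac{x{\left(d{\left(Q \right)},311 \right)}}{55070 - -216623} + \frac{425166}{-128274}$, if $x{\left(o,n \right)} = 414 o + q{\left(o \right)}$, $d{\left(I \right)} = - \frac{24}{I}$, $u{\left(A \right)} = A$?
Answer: $- \frac{211670090435}{63893771117} \approx -3.3128$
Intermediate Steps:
$q{\left(j \right)} = 2 j$ ($q{\left(j \right)} = j + j = 2 j$)
$x{\left(o,n \right)} = 416 o$ ($x{\left(o,n \right)} = 414 o + 2 o = 416 o$)
$\frac{x{\left(d{\left(Q \right)},311 \right)}}{55070 - -216623} + \frac{425166}{-128274} = \frac{416 \left(- \frac{24}{-22}\right)}{55070 - -216623} + \frac{425166}{-128274} = \frac{416 \left(\left(-24\right) \left(- \frac{1}{22}\right)\right)}{55070 + 216623} + 425166 \left(- \frac{1}{128274}\right) = \frac{416 \cdot \frac{12}{11}}{271693} - \frac{70861}{21379} = \frac{4992}{11} \cdot \frac{1}{271693} - \frac{70861}{21379} = \frac{4992}{2988623} - \frac{70861}{21379} = - \frac{211670090435}{63893771117}$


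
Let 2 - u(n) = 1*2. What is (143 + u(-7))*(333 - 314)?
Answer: 2717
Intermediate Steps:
u(n) = 0 (u(n) = 2 - 2 = 0)
(143 + u(-7))*(333 - 314) = (143 + 0)*(333 - 314) = 143*19 = 2717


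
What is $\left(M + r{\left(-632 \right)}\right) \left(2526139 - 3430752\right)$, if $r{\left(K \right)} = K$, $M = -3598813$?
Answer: $3256104739785$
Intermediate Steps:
$\left(M + r{\left(-632 \right)}\right) \left(2526139 - 3430752\right) = \left(-3598813 - 632\right) \left(2526139 - 3430752\right) = \left(-3599445\right) \left(-904613\right) = 3256104739785$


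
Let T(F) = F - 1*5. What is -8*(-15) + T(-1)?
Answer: 114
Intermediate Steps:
T(F) = -5 + F (T(F) = F - 5 = -5 + F)
-8*(-15) + T(-1) = -8*(-15) + (-5 - 1) = 120 - 6 = 114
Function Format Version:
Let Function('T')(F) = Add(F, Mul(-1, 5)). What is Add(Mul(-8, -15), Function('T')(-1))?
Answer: 114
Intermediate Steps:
Function('T')(F) = Add(-5, F) (Function('T')(F) = Add(F, -5) = Add(-5, F))
Add(Mul(-8, -15), Function('T')(-1)) = Add(Mul(-8, -15), Add(-5, -1)) = Add(120, -6) = 114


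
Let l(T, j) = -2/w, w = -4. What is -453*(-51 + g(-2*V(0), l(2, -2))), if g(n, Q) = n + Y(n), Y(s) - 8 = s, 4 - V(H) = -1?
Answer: 28539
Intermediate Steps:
V(H) = 5 (V(H) = 4 - 1*(-1) = 4 + 1 = 5)
l(T, j) = ½ (l(T, j) = -2/(-4) = -2*(-¼) = ½)
Y(s) = 8 + s
g(n, Q) = 8 + 2*n (g(n, Q) = n + (8 + n) = 8 + 2*n)
-453*(-51 + g(-2*V(0), l(2, -2))) = -453*(-51 + (8 + 2*(-2*5))) = -453*(-51 + (8 + 2*(-10))) = -453*(-51 + (8 - 20)) = -453*(-51 - 12) = -453*(-63) = 28539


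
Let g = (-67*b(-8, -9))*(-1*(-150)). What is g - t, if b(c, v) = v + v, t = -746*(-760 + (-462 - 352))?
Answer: -993304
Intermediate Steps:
t = 1174204 (t = -746*(-760 - 814) = -746*(-1574) = 1174204)
b(c, v) = 2*v
g = 180900 (g = (-134*(-9))*(-1*(-150)) = -67*(-18)*150 = 1206*150 = 180900)
g - t = 180900 - 1*1174204 = 180900 - 1174204 = -993304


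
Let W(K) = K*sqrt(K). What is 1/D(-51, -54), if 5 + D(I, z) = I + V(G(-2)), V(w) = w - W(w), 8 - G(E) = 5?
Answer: -53/2782 + 3*sqrt(3)/2782 ≈ -0.017183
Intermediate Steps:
G(E) = 3 (G(E) = 8 - 1*5 = 8 - 5 = 3)
W(K) = K**(3/2)
V(w) = w - w**(3/2)
D(I, z) = -2 + I - 3*sqrt(3) (D(I, z) = -5 + (I + (3 - 3**(3/2))) = -5 + (I + (3 - 3*sqrt(3))) = -5 + (3 + I - 3*sqrt(3)) = -2 + I - 3*sqrt(3))
1/D(-51, -54) = 1/(-2 - 51 - 3*sqrt(3)) = 1/(-53 - 3*sqrt(3))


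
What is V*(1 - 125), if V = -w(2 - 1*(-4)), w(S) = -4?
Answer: -496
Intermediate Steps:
V = 4 (V = -1*(-4) = 4)
V*(1 - 125) = 4*(1 - 125) = 4*(-124) = -496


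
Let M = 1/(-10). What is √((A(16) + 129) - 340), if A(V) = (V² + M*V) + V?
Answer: 3*√165/5 ≈ 7.7071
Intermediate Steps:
M = -⅒ ≈ -0.10000
A(V) = V² + 9*V/10 (A(V) = (V² - V/10) + V = V² + 9*V/10)
√((A(16) + 129) - 340) = √(((⅒)*16*(9 + 10*16) + 129) - 340) = √(((⅒)*16*(9 + 160) + 129) - 340) = √(((⅒)*16*169 + 129) - 340) = √((1352/5 + 129) - 340) = √(1997/5 - 340) = √(297/5) = 3*√165/5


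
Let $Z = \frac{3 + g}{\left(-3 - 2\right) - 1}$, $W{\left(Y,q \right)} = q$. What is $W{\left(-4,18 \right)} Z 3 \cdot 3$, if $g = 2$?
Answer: $-135$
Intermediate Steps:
$Z = - \frac{5}{6}$ ($Z = \frac{3 + 2}{\left(-3 - 2\right) - 1} = \frac{5}{-5 - 1} = \frac{5}{-6} = 5 \left(- \frac{1}{6}\right) = - \frac{5}{6} \approx -0.83333$)
$W{\left(-4,18 \right)} Z 3 \cdot 3 = 18 \left(- \frac{5 \cdot 3 \cdot 3}{6}\right) = 18 \left(\left(- \frac{5}{6}\right) 9\right) = 18 \left(- \frac{15}{2}\right) = -135$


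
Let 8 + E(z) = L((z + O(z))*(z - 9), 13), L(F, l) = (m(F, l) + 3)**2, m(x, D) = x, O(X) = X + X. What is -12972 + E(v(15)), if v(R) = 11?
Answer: -8219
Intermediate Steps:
O(X) = 2*X
L(F, l) = (3 + F)**2 (L(F, l) = (F + 3)**2 = (3 + F)**2)
E(z) = -8 + (3 + 3*z*(-9 + z))**2 (E(z) = -8 + (3 + (z + 2*z)*(z - 9))**2 = -8 + (3 + (3*z)*(-9 + z))**2 = -8 + (3 + 3*z*(-9 + z))**2)
-12972 + E(v(15)) = -12972 + (-8 + 9*(1 + 11**2 - 9*11)**2) = -12972 + (-8 + 9*(1 + 121 - 99)**2) = -12972 + (-8 + 9*23**2) = -12972 + (-8 + 9*529) = -12972 + (-8 + 4761) = -12972 + 4753 = -8219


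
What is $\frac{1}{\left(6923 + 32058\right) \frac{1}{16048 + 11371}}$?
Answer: $\frac{27419}{38981} \approx 0.70339$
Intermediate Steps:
$\frac{1}{\left(6923 + 32058\right) \frac{1}{16048 + 11371}} = \frac{1}{38981 \cdot \frac{1}{27419}} = \frac{1}{\frac{38981}{27419}} = \frac{27419}{38981}$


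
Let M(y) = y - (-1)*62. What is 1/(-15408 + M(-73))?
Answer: -1/15419 ≈ -6.4855e-5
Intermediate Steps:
M(y) = 62 + y (M(y) = y - 1*(-62) = y + 62 = 62 + y)
1/(-15408 + M(-73)) = 1/(-15408 + (62 - 73)) = 1/(-15408 - 11) = 1/(-15419) = -1/15419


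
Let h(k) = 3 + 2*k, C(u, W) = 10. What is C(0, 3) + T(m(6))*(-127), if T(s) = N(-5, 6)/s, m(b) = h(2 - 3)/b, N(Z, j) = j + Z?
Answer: -752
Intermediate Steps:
N(Z, j) = Z + j
m(b) = 1/b (m(b) = (3 + 2*(2 - 3))/b = (3 + 2*(-1))/b = (3 - 2)/b = 1/b)
T(s) = 1/s (T(s) = (-5 + 6)/s = 1/s)
C(0, 3) + T(m(6))*(-127) = 10 - 127/1/6 = 10 - 127/(⅙) = 10 + 6*(-127) = 10 - 762 = -752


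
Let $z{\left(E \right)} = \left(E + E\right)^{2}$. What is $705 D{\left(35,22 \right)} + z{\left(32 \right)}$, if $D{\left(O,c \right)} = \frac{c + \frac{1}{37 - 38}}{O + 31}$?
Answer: $\frac{95047}{22} \approx 4320.3$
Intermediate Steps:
$z{\left(E \right)} = 4 E^{2}$ ($z{\left(E \right)} = \left(2 E\right)^{2} = 4 E^{2}$)
$D{\left(O,c \right)} = \frac{-1 + c}{31 + O}$ ($D{\left(O,c \right)} = \frac{c + \frac{1}{-1}}{31 + O} = \frac{c - 1}{31 + O} = \frac{-1 + c}{31 + O}$)
$705 D{\left(35,22 \right)} + z{\left(32 \right)} = 705 \frac{-1 + 22}{31 + 35} + 4 \cdot 32^{2} = 705 \cdot \frac{1}{66} \cdot 21 + 4 \cdot 1024 = 705 \cdot \frac{1}{66} \cdot 21 + 4096 = 705 \cdot \frac{7}{22} + 4096 = \frac{4935}{22} + 4096 = \frac{95047}{22}$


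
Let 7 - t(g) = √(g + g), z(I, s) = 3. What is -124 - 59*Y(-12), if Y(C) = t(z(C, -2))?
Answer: -537 + 59*√6 ≈ -392.48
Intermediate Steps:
t(g) = 7 - √2*√g (t(g) = 7 - √(g + g) = 7 - √(2*g) = 7 - √2*√g)
Y(C) = 7 - √6 (Y(C) = 7 - √2*√3 = 7 - √6)
-124 - 59*Y(-12) = -124 - 59*(7 - √6) = -124 + (-413 + 59*√6) = -537 + 59*√6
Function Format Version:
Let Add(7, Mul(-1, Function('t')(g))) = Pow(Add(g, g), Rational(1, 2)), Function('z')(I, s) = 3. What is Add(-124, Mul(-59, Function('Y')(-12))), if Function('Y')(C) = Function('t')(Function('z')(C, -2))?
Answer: Add(-537, Mul(59, Pow(6, Rational(1, 2)))) ≈ -392.48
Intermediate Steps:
Function('t')(g) = Add(7, Mul(-1, Pow(2, Rational(1, 2)), Pow(g, Rational(1, 2)))) (Function('t')(g) = Add(7, Mul(-1, Pow(Add(g, g), Rational(1, 2)))) = Add(7, Mul(-1, Pow(Mul(2, g), Rational(1, 2)))) = Add(7, Mul(-1, Mul(Pow(2, Rational(1, 2)), Pow(g, Rational(1, 2))))) = Add(7, Mul(-1, Pow(2, Rational(1, 2)), Pow(g, Rational(1, 2)))))
Function('Y')(C) = Add(7, Mul(-1, Pow(6, Rational(1, 2)))) (Function('Y')(C) = Add(7, Mul(-1, Pow(2, Rational(1, 2)), Pow(3, Rational(1, 2)))) = Add(7, Mul(-1, Pow(6, Rational(1, 2)))))
Add(-124, Mul(-59, Function('Y')(-12))) = Add(-124, Mul(-59, Add(7, Mul(-1, Pow(6, Rational(1, 2)))))) = Add(-124, Add(-413, Mul(59, Pow(6, Rational(1, 2))))) = Add(-537, Mul(59, Pow(6, Rational(1, 2))))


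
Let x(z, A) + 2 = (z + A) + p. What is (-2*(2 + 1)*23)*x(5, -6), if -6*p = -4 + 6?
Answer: 460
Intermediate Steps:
p = -1/3 (p = -(-4 + 6)/6 = -1/6*2 = -1/3 ≈ -0.33333)
x(z, A) = -7/3 + A + z (x(z, A) = -2 + ((z + A) - 1/3) = -2 + ((A + z) - 1/3) = -2 + (-1/3 + A + z) = -7/3 + A + z)
(-2*(2 + 1)*23)*x(5, -6) = (-2*(2 + 1)*23)*(-7/3 - 6 + 5) = (-2*3*23)*(-10/3) = -6*23*(-10/3) = -138*(-10/3) = 460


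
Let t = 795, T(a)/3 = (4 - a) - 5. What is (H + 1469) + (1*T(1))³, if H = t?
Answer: 2048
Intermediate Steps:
T(a) = -3 - 3*a (T(a) = 3*((4 - a) - 5) = 3*(-1 - a) = -3 - 3*a)
H = 795
(H + 1469) + (1*T(1))³ = (795 + 1469) + (1*(-3 - 3*1))³ = 2264 + (1*(-3 - 3))³ = 2264 + (1*(-6))³ = 2264 + (-6)³ = 2264 - 216 = 2048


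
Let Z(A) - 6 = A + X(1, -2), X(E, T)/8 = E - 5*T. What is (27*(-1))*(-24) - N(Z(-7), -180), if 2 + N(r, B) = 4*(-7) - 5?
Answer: 683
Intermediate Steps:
X(E, T) = -40*T + 8*E (X(E, T) = 8*(E - 5*T) = -40*T + 8*E)
Z(A) = 94 + A (Z(A) = 6 + (A + (-40*(-2) + 8*1)) = 6 + (A + (80 + 8)) = 6 + (A + 88) = 6 + (88 + A) = 94 + A)
N(r, B) = -35 (N(r, B) = -2 + (4*(-7) - 5) = -2 + (-28 - 5) = -2 - 33 = -35)
(27*(-1))*(-24) - N(Z(-7), -180) = (27*(-1))*(-24) - 1*(-35) = -27*(-24) + 35 = 648 + 35 = 683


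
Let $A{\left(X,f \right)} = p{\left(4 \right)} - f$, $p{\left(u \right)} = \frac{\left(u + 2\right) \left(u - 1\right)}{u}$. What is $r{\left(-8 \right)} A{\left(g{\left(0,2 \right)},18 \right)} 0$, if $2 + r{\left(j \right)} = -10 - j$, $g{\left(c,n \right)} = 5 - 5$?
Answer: $0$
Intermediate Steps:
$g{\left(c,n \right)} = 0$
$p{\left(u \right)} = \frac{\left(-1 + u\right) \left(2 + u\right)}{u}$ ($p{\left(u \right)} = \frac{\left(2 + u\right) \left(-1 + u\right)}{u} = \frac{\left(-1 + u\right) \left(2 + u\right)}{u}$)
$r{\left(j \right)} = -12 - j$ ($r{\left(j \right)} = -2 - \left(10 + j\right) = -12 - j$)
$A{\left(X,f \right)} = \frac{9}{2} - f$ ($A{\left(X,f \right)} = \left(1 + 4 - \frac{2}{4}\right) - f = \left(1 + 4 - \frac{1}{2}\right) - f = \frac{9}{2} - f$)
$r{\left(-8 \right)} A{\left(g{\left(0,2 \right)},18 \right)} 0 = \left(-12 - -8\right) \left(\frac{9}{2} - 18\right) 0 = \left(-12 + 8\right) \left(\frac{9}{2} - 18\right) 0 = - 4 \left(\left(- \frac{27}{2}\right) 0\right) = \left(-4\right) 0 = 0$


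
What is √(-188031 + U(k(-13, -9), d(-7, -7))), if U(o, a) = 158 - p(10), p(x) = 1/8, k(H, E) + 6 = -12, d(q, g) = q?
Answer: I*√3005970/4 ≈ 433.44*I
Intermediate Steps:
k(H, E) = -18 (k(H, E) = -6 - 12 = -18)
p(x) = ⅛
U(o, a) = 1263/8 (U(o, a) = 158 - 1*⅛ = 158 - ⅛ = 1263/8)
√(-188031 + U(k(-13, -9), d(-7, -7))) = √(-188031 + 1263/8) = √(-1502985/8) = I*√3005970/4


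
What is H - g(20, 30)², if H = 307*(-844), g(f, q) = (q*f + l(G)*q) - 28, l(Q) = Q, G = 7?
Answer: -870632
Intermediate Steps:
g(f, q) = -28 + 7*q + f*q (g(f, q) = (q*f + 7*q) - 28 = (f*q + 7*q) - 28 = (7*q + f*q) - 28 = -28 + 7*q + f*q)
H = -259108
H - g(20, 30)² = -259108 - (-28 + 7*30 + 20*30)² = -259108 - (-28 + 210 + 600)² = -259108 - 1*782² = -259108 - 1*611524 = -259108 - 611524 = -870632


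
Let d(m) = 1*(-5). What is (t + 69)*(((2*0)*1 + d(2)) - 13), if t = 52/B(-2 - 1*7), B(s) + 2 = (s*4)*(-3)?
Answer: -66294/53 ≈ -1250.8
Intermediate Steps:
d(m) = -5
B(s) = -2 - 12*s (B(s) = -2 + (s*4)*(-3) = -2 + (4*s)*(-3) = -2 - 12*s)
t = 26/53 (t = 52/(-2 - 12*(-2 - 1*7)) = 52/(-2 - 12*(-2 - 7)) = 52/(-2 - 12*(-9)) = 52/(-2 + 108) = 52/106 = 52*(1/106) = 26/53 ≈ 0.49057)
(t + 69)*(((2*0)*1 + d(2)) - 13) = (26/53 + 69)*(((2*0)*1 - 5) - 13) = 3683*((0*1 - 5) - 13)/53 = 3683*((0 - 5) - 13)/53 = 3683*(-5 - 13)/53 = (3683/53)*(-18) = -66294/53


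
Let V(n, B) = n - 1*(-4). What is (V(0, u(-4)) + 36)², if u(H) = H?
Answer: 1600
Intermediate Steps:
V(n, B) = 4 + n (V(n, B) = n + 4 = 4 + n)
(V(0, u(-4)) + 36)² = ((4 + 0) + 36)² = (4 + 36)² = 40² = 1600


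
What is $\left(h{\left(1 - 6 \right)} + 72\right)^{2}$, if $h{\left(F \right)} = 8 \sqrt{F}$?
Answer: $4864 + 1152 i \sqrt{5} \approx 4864.0 + 2575.9 i$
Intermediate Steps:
$\left(h{\left(1 - 6 \right)} + 72\right)^{2} = \left(8 \sqrt{1 - 6} + 72\right)^{2} = \left(8 \sqrt{-5} + 72\right)^{2} = \left(8 i \sqrt{5} + 72\right)^{2} = \left(72 + 8 i \sqrt{5}\right)^{2}$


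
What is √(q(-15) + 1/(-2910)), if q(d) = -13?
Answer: I*√110088210/2910 ≈ 3.6056*I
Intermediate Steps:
√(q(-15) + 1/(-2910)) = √(-13 + 1/(-2910)) = √(-13 - 1/2910) = √(-37831/2910) = I*√110088210/2910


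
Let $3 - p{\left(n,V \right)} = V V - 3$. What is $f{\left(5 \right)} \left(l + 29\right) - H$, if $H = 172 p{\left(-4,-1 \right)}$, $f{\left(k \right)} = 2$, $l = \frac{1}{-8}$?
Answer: $- \frac{3209}{4} \approx -802.25$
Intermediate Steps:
$l = - \frac{1}{8} \approx -0.125$
$p{\left(n,V \right)} = 6 - V^{2}$ ($p{\left(n,V \right)} = 3 - \left(V V - 3\right) = 3 - \left(V^{2} - 3\right) = 3 - \left(-3 + V^{2}\right) = 6 - V^{2}$)
$H = 860$ ($H = 172 \left(6 - \left(-1\right)^{2}\right) = 172 \left(6 - 1\right) = 172 \cdot 5 = 860$)
$f{\left(5 \right)} \left(l + 29\right) - H = 2 \left(- \frac{1}{8} + 29\right) - 860 = 2 \cdot \frac{231}{8} - 860 = \frac{231}{4} - 860 = - \frac{3209}{4}$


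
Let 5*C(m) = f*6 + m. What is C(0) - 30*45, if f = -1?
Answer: -6756/5 ≈ -1351.2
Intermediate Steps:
C(m) = -6/5 + m/5 (C(m) = (-1*6 + m)/5 = (-6 + m)/5 = -6/5 + m/5)
C(0) - 30*45 = (-6/5 + (⅕)*0) - 30*45 = (-6/5 + 0) - 1350 = -6/5 - 1350 = -6756/5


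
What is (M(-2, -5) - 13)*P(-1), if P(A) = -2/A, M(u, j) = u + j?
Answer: -40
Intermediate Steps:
M(u, j) = j + u
(M(-2, -5) - 13)*P(-1) = ((-5 - 2) - 13)*(-2/(-1)) = (-7 - 13)*(-2*(-1)) = -20*2 = -40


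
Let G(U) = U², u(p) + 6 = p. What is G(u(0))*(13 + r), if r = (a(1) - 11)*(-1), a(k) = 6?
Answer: 648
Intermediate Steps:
u(p) = -6 + p
r = 5 (r = (6 - 11)*(-1) = -5*(-1) = 5)
G(u(0))*(13 + r) = (-6 + 0)²*(13 + 5) = (-6)²*18 = 36*18 = 648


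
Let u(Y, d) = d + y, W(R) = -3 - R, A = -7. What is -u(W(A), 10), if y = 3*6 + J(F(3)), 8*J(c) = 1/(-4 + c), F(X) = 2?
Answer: -447/16 ≈ -27.938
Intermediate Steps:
J(c) = 1/(8*(-4 + c))
y = 287/16 (y = 3*6 + 1/(8*(-4 + 2)) = 18 + (⅛)/(-2) = 18 + (⅛)*(-½) = 18 - 1/16 = 287/16 ≈ 17.938)
u(Y, d) = 287/16 + d (u(Y, d) = d + 287/16 = 287/16 + d)
-u(W(A), 10) = -(287/16 + 10) = -1*447/16 = -447/16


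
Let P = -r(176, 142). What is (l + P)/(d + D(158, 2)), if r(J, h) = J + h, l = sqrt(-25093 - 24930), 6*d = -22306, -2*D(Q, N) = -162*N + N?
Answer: 477/5335 - 3*I*sqrt(50023)/10670 ≈ 0.08941 - 0.062884*I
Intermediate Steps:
D(Q, N) = 161*N/2 (D(Q, N) = -(-162*N + N)/2 = -(-161)*N/2 = 161*N/2)
d = -11153/3 (d = (1/6)*(-22306) = -11153/3 ≈ -3717.7)
l = I*sqrt(50023) (l = sqrt(-50023) = I*sqrt(50023) ≈ 223.66*I)
P = -318 (P = -(176 + 142) = -1*318 = -318)
(l + P)/(d + D(158, 2)) = (I*sqrt(50023) - 318)/(-11153/3 + (161/2)*2) = (-318 + I*sqrt(50023))/(-11153/3 + 161) = (-318 + I*sqrt(50023))/(-10670/3) = (-318 + I*sqrt(50023))*(-3/10670) = 477/5335 - 3*I*sqrt(50023)/10670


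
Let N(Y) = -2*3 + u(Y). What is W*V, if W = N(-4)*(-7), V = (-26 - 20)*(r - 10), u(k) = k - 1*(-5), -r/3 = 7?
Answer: 49910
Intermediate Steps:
r = -21 (r = -3*7 = -21)
u(k) = 5 + k (u(k) = k + 5 = 5 + k)
V = 1426 (V = (-26 - 20)*(-21 - 10) = -46*(-31) = 1426)
N(Y) = -1 + Y (N(Y) = -2*3 + (5 + Y) = -6 + (5 + Y) = -1 + Y)
W = 35 (W = (-1 - 4)*(-7) = -5*(-7) = 35)
W*V = 35*1426 = 49910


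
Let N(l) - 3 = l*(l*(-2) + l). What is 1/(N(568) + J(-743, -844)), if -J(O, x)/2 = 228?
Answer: -1/323077 ≈ -3.0952e-6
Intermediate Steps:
N(l) = 3 - l² (N(l) = 3 + l*(l*(-2) + l) = 3 + l*(-2*l + l) = 3 + l*(-l) = 3 - l²)
J(O, x) = -456 (J(O, x) = -2*228 = -456)
1/(N(568) + J(-743, -844)) = 1/((3 - 1*568²) - 456) = 1/((3 - 1*322624) - 456) = 1/((3 - 322624) - 456) = 1/(-322621 - 456) = 1/(-323077) = -1/323077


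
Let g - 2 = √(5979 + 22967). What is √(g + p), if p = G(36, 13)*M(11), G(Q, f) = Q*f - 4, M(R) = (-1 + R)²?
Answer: √(46402 + √28946) ≈ 215.81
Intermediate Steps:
G(Q, f) = -4 + Q*f
p = 46400 (p = (-4 + 36*13)*(-1 + 11)² = (-4 + 468)*10² = 464*100 = 46400)
g = 2 + √28946 (g = 2 + √(5979 + 22967) = 2 + √28946 ≈ 172.14)
√(g + p) = √((2 + √28946) + 46400) = √(46402 + √28946)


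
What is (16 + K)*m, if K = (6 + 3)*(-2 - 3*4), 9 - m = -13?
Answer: -2420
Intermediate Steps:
m = 22 (m = 9 - 1*(-13) = 9 + 13 = 22)
K = -126 (K = 9*(-2 - 12) = 9*(-14) = -126)
(16 + K)*m = (16 - 126)*22 = -110*22 = -2420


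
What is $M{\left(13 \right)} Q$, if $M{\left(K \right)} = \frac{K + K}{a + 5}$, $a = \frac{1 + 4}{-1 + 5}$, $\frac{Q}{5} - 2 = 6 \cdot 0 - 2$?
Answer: $0$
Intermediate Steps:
$Q = 0$ ($Q = 10 + 5 \left(6 \cdot 0 - 2\right) = 10 + 5 \left(0 - 2\right) = 10 + 5 \left(-2\right) = 10 - 10 = 0$)
$a = \frac{5}{4} \approx 1.25$
$M{\left(K \right)} = \frac{8 K}{25}$ ($M{\left(K \right)} = \frac{K + K}{\frac{5}{4} + 5} = \frac{2 K}{\frac{25}{4}} = 2 K \frac{4}{25} = \frac{8 K}{25}$)
$M{\left(13 \right)} Q = \frac{8}{25} \cdot 13 \cdot 0 = \frac{104}{25} \cdot 0 = 0$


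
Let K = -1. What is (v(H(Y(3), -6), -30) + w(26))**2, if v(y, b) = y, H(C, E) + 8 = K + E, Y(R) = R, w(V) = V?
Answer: 121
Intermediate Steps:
H(C, E) = -9 + E (H(C, E) = -8 + (-1 + E) = -9 + E)
(v(H(Y(3), -6), -30) + w(26))**2 = ((-9 - 6) + 26)**2 = (-15 + 26)**2 = 11**2 = 121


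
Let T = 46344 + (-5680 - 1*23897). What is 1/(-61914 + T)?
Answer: -1/45147 ≈ -2.2150e-5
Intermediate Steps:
T = 16767 (T = 46344 + (-5680 - 23897) = 46344 - 29577 = 16767)
1/(-61914 + T) = 1/(-61914 + 16767) = 1/(-45147) = -1/45147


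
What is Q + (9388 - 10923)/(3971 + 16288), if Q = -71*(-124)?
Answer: 178358701/20259 ≈ 8803.9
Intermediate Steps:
Q = 8804
Q + (9388 - 10923)/(3971 + 16288) = 8804 + (9388 - 10923)/(3971 + 16288) = 8804 - 1535/20259 = 178358701/20259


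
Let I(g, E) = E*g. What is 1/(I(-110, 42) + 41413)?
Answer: 1/36793 ≈ 2.7179e-5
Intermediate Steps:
1/(I(-110, 42) + 41413) = 1/(42*(-110) + 41413) = 1/(-4620 + 41413) = 1/36793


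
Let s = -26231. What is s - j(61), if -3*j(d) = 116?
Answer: -78577/3 ≈ -26192.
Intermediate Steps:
j(d) = -116/3 (j(d) = -⅓*116 = -116/3)
s - j(61) = -26231 - 1*(-116/3) = -26231 + 116/3 = -78577/3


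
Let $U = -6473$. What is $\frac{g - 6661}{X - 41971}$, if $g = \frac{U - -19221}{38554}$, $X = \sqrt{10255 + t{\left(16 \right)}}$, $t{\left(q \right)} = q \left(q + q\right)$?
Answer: $\frac{5388980832033}{33957477884498} + \frac{128397723 \sqrt{10767}}{33957477884498} \approx 0.15909$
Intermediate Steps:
$t{\left(q \right)} = 2 q^{2}$ ($t{\left(q \right)} = q 2 q = 2 q^{2}$)
$X = \sqrt{10767}$ ($X = \sqrt{10255 + 2 \cdot 16^{2}} = \sqrt{10255 + 2 \cdot 256} = \sqrt{10255 + 512} = \sqrt{10767} \approx 103.76$)
$g = \frac{6374}{19277}$ ($g = \frac{-6473 - -19221}{38554} = \left(-6473 + 19221\right) \frac{1}{38554} = 12748 \cdot \frac{1}{38554} = \frac{6374}{19277} \approx 0.33065$)
$\frac{g - 6661}{X - 41971} = \frac{\frac{6374}{19277} - 6661}{\sqrt{10767} - 41971} = - \frac{128397723}{19277 \left(-41971 + \sqrt{10767}\right)}$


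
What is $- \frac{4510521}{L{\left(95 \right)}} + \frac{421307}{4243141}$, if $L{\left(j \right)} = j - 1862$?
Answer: $\frac{6379840345310}{2499210049} \approx 2552.7$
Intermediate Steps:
$L{\left(j \right)} = -1862 + j$
$- \frac{4510521}{L{\left(95 \right)}} + \frac{421307}{4243141} = - \frac{4510521}{-1862 + 95} + \frac{421307}{4243141} = - \frac{4510521}{-1767} + 421307 \cdot \frac{1}{4243141} = \left(-4510521\right) \left(- \frac{1}{1767}\right) + \frac{421307}{4243141} = \frac{1503507}{589} + \frac{421307}{4243141} = \frac{6379840345310}{2499210049}$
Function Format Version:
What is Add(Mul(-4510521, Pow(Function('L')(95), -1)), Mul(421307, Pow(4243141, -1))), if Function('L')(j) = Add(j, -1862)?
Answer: Rational(6379840345310, 2499210049) ≈ 2552.7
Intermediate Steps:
Function('L')(j) = Add(-1862, j)
Add(Mul(-4510521, Pow(Function('L')(95), -1)), Mul(421307, Pow(4243141, -1))) = Add(Mul(-4510521, Pow(Add(-1862, 95), -1)), Mul(421307, Pow(4243141, -1))) = Add(Mul(-4510521, Pow(-1767, -1)), Mul(421307, Rational(1, 4243141))) = Add(Mul(-4510521, Rational(-1, 1767)), Rational(421307, 4243141)) = Add(Rational(1503507, 589), Rational(421307, 4243141)) = Rational(6379840345310, 2499210049)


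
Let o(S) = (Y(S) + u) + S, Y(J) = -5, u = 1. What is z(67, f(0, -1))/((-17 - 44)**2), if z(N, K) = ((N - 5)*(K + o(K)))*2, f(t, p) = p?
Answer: -744/3721 ≈ -0.19995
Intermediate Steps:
o(S) = -4 + S (o(S) = (-5 + 1) + S = -4 + S)
z(N, K) = 2*(-5 + N)*(-4 + 2*K) (z(N, K) = ((N - 5)*(K + (-4 + K)))*2 = ((-5 + N)*(-4 + 2*K))*2 = 2*(-5 + N)*(-4 + 2*K))
z(67, f(0, -1))/((-17 - 44)**2) = (40 - 20*(-1) - 8*67 + 4*(-1)*67)/((-17 - 44)**2) = (40 + 20 - 536 - 268)/((-61)**2) = -744/3721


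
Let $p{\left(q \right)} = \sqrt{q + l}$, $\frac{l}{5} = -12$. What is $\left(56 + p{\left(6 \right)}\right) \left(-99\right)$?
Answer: $-5544 - 297 i \sqrt{6} \approx -5544.0 - 727.5 i$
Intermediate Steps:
$l = -60$ ($l = 5 \left(-12\right) = -60$)
$p{\left(q \right)} = \sqrt{-60 + q}$ ($p{\left(q \right)} = \sqrt{q - 60} = \sqrt{-60 + q}$)
$\left(56 + p{\left(6 \right)}\right) \left(-99\right) = \left(56 + \sqrt{-60 + 6}\right) \left(-99\right) = \left(56 + \sqrt{-54}\right) \left(-99\right) = \left(56 + 3 i \sqrt{6}\right) \left(-99\right) = -5544 - 297 i \sqrt{6}$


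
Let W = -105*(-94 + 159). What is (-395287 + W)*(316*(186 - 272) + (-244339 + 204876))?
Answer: 26796341568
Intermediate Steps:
W = -6825 (W = -105*65 = -6825)
(-395287 + W)*(316*(186 - 272) + (-244339 + 204876)) = (-395287 - 6825)*(316*(186 - 272) + (-244339 + 204876)) = -402112*(316*(-86) - 39463) = -402112*(-27176 - 39463) = -402112*(-66639) = 26796341568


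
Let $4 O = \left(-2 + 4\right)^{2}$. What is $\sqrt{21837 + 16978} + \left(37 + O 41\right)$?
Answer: $78 + \sqrt{38815} \approx 275.02$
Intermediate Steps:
$O = 1$ ($O = \frac{\left(-2 + 4\right)^{2}}{4} = \frac{2^{2}}{4} = \frac{1}{4} \cdot 4 = 1$)
$\sqrt{21837 + 16978} + \left(37 + O 41\right) = \sqrt{21837 + 16978} + \left(37 + 1 \cdot 41\right) = \sqrt{38815} + \left(37 + 41\right) = \sqrt{38815} + 78 = 78 + \sqrt{38815}$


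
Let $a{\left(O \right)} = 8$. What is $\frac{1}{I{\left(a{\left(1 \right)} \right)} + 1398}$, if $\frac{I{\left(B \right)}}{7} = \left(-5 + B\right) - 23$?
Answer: $\frac{1}{1258} \approx 0.00079491$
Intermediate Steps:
$I{\left(B \right)} = -196 + 7 B$ ($I{\left(B \right)} = 7 \left(\left(-5 + B\right) - 23\right) = 7 \left(-28 + B\right) = -196 + 7 B$)
$\frac{1}{I{\left(a{\left(1 \right)} \right)} + 1398} = \frac{1}{\left(-196 + 7 \cdot 8\right) + 1398} = \frac{1}{\left(-196 + 56\right) + 1398} = \frac{1}{-140 + 1398} = \frac{1}{1258}$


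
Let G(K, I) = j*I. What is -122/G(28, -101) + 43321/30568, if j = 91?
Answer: 401892607/280950488 ≈ 1.4305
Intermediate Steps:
G(K, I) = 91*I
-122/G(28, -101) + 43321/30568 = -122/(91*(-101)) + 43321/30568 = -122/(-9191) + 43321*(1/30568) = -122*(-1/9191) + 43321/30568 = 122/9191 + 43321/30568 = 401892607/280950488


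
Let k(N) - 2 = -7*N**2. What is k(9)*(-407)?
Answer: 229955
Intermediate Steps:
k(N) = 2 - 7*N**2
k(9)*(-407) = (2 - 7*9**2)*(-407) = (2 - 7*81)*(-407) = (2 - 567)*(-407) = -565*(-407) = 229955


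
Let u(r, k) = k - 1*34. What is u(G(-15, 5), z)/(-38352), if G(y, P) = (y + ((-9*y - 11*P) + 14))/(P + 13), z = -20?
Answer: 9/6392 ≈ 0.0014080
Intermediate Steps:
G(y, P) = (14 - 11*P - 8*y)/(13 + P) (G(y, P) = (y + ((-11*P - 9*y) + 14))/(13 + P) = (y + (14 - 11*P - 9*y))/(13 + P) = (14 - 11*P - 8*y)/(13 + P))
u(r, k) = -34 + k (u(r, k) = k - 34 = -34 + k)
u(G(-15, 5), z)/(-38352) = (-34 - 20)/(-38352) = -54*(-1/38352) = 9/6392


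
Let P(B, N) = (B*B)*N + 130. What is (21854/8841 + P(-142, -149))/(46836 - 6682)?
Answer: -1897217678/25357251 ≈ -74.820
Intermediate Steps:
P(B, N) = 130 + N*B² (P(B, N) = B²*N + 130 = N*B² + 130 = 130 + N*B²)
(21854/8841 + P(-142, -149))/(46836 - 6682) = (21854/8841 + (130 - 149*(-142)²))/(46836 - 6682) = (21854*(1/8841) + (130 - 149*20164))/40154 = (3122/1263 + (130 - 3004436))*(1/40154) = (3122/1263 - 3004306)*(1/40154) = -3794435356/1263*1/40154 = -1897217678/25357251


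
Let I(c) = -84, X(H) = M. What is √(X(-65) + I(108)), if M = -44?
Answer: 8*I*√2 ≈ 11.314*I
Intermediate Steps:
X(H) = -44
√(X(-65) + I(108)) = √(-44 - 84) = √(-128) = 8*I*√2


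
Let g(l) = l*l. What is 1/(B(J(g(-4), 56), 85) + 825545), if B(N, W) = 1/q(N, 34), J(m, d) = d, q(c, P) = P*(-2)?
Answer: 68/56137059 ≈ 1.2113e-6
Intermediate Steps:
q(c, P) = -2*P
g(l) = l²
B(N, W) = -1/68 (B(N, W) = 1/(-2*34) = 1/(-68) = -1/68)
1/(B(J(g(-4), 56), 85) + 825545) = 1/(-1/68 + 825545) = 1/(56137059/68) = 68/56137059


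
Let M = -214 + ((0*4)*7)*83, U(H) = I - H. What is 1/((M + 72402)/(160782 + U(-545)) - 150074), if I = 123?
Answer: -80725/12114687556 ≈ -6.6634e-6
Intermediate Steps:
U(H) = 123 - H
M = -214 (M = -214 + (0*7)*83 = -214 + 0*83 = -214 + 0 = -214)
1/((M + 72402)/(160782 + U(-545)) - 150074) = 1/((-214 + 72402)/(160782 + (123 - 1*(-545))) - 150074) = 1/(72188/(160782 + (123 + 545)) - 150074) = 1/(72188/(160782 + 668) - 150074) = 1/(72188/161450 - 150074) = 1/(72188*(1/161450) - 150074) = 1/(36094/80725 - 150074) = 1/(-12114687556/80725) = -80725/12114687556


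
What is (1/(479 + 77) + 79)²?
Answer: 1929405625/309136 ≈ 6241.3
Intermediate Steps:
(1/(479 + 77) + 79)² = (1/556 + 79)² = (43925/556)² = 1929405625/309136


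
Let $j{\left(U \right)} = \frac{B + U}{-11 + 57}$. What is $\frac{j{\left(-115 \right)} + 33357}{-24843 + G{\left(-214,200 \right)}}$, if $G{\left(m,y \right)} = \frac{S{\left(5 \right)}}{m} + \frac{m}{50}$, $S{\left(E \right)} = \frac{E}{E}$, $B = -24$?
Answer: $- \frac{4104207025}{3057458379} \approx -1.3424$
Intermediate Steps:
$S{\left(E \right)} = 1$
$G{\left(m,y \right)} = \frac{1}{m} + \frac{m}{50}$ ($G{\left(m,y \right)} = 1 \frac{1}{m} + \frac{m}{50} = \frac{1}{m} + m \frac{1}{50} = \frac{1}{m} + \frac{m}{50}$)
$j{\left(U \right)} = - \frac{12}{23} + \frac{U}{46}$ ($j{\left(U \right)} = \frac{-24 + U}{-11 + 57} = \frac{-24 + U}{46} = \left(-24 + U\right) \frac{1}{46} = - \frac{12}{23} + \frac{U}{46}$)
$\frac{j{\left(-115 \right)} + 33357}{-24843 + G{\left(-214,200 \right)}} = \frac{\left(- \frac{12}{23} + \frac{1}{46} \left(-115\right)\right) + 33357}{-24843 + \left(\frac{1}{-214} + \frac{1}{50} \left(-214\right)\right)} = \frac{\left(- \frac{12}{23} - \frac{5}{2}\right) + 33357}{-24843 - \frac{22923}{5350}} = \frac{- \frac{139}{46} + 33357}{-24843 - \frac{22923}{5350}} = \frac{1534283}{46 \left(- \frac{132932973}{5350}\right)} = \frac{1534283}{46} \left(- \frac{5350}{132932973}\right) = - \frac{4104207025}{3057458379}$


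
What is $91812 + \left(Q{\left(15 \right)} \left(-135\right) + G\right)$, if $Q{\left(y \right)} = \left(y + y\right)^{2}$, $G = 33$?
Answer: $-29655$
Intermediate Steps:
$Q{\left(y \right)} = 4 y^{2}$ ($Q{\left(y \right)} = \left(2 y\right)^{2} = 4 y^{2}$)
$91812 + \left(Q{\left(15 \right)} \left(-135\right) + G\right) = 91812 + \left(4 \cdot 15^{2} \left(-135\right) + 33\right) = 91812 + \left(4 \cdot 225 \left(-135\right) + 33\right) = 91812 + \left(900 \left(-135\right) + 33\right) = 91812 + \left(-121500 + 33\right) = 91812 - 121467 = -29655$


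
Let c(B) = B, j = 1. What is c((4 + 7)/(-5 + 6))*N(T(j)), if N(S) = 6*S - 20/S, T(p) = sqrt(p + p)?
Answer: -44*sqrt(2) ≈ -62.225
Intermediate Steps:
T(p) = sqrt(2)*sqrt(p) (T(p) = sqrt(2*p) = sqrt(2)*sqrt(p))
N(S) = -20/S + 6*S
c((4 + 7)/(-5 + 6))*N(T(j)) = ((4 + 7)/(-5 + 6))*(-20*sqrt(2)/2 + 6*(sqrt(2)*sqrt(1))) = (11/1)*(-20*sqrt(2)/2 + 6*(sqrt(2)*1)) = (11*1)*(-20*sqrt(2)/2 + 6*sqrt(2)) = 11*(-10*sqrt(2) + 6*sqrt(2)) = 11*(-4*sqrt(2)) = -44*sqrt(2)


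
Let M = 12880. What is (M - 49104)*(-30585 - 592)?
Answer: 1129355648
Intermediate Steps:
(M - 49104)*(-30585 - 592) = (12880 - 49104)*(-30585 - 592) = -36224*(-31177) = 1129355648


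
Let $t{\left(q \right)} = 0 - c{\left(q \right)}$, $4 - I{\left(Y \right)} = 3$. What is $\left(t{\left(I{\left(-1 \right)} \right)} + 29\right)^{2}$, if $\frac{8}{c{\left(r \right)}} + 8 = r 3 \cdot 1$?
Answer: $\frac{23409}{25} \approx 936.36$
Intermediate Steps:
$I{\left(Y \right)} = 1$ ($I{\left(Y \right)} = 4 - 3 = 1$)
$c{\left(r \right)} = \frac{8}{-8 + 3 r}$ ($c{\left(r \right)} = \frac{8}{-8 + r 3 \cdot 1} = \frac{8}{-8 + 3 r 1} = \frac{8}{-8 + 3 r}$)
$t{\left(q \right)} = - \frac{8}{-8 + 3 q}$ ($t{\left(q \right)} = 0 - \frac{8}{-8 + 3 q} = - \frac{8}{-8 + 3 q}$)
$\left(t{\left(I{\left(-1 \right)} \right)} + 29\right)^{2} = \left(- \frac{8}{-8 + 3 \cdot 1} + 29\right)^{2} = \left(- \frac{8}{-8 + 3} + 29\right)^{2} = \left(- \frac{8}{-5} + 29\right)^{2} = \left(\left(-8\right) \left(- \frac{1}{5}\right) + 29\right)^{2} = \left(\frac{8}{5} + 29\right)^{2} = \left(\frac{153}{5}\right)^{2} = \frac{23409}{25}$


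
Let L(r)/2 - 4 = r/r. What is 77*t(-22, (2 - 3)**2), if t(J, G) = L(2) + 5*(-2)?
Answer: 0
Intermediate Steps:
L(r) = 10 (L(r) = 8 + 2*(r/r) = 8 + 2*1 = 8 + 2 = 10)
t(J, G) = 0 (t(J, G) = 10 + 5*(-2) = 10 - 10 = 0)
77*t(-22, (2 - 3)**2) = 77*0 = 0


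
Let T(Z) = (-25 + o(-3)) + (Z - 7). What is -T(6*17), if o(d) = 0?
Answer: -70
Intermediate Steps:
T(Z) = -32 + Z (T(Z) = (-25 + 0) + (Z - 7) = -25 + (-7 + Z) = -32 + Z)
-T(6*17) = -(-32 + 6*17) = -(-32 + 102) = -1*70 = -70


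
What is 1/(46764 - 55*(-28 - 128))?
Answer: 1/55344 ≈ 1.8069e-5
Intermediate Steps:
1/(46764 - 55*(-28 - 128)) = 1/(46764 - 55*(-156)) = 1/(46764 + 8580) = 1/55344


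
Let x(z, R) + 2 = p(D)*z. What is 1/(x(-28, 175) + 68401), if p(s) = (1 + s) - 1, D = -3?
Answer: 1/68483 ≈ 1.4602e-5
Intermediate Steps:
p(s) = s
x(z, R) = -2 - 3*z
1/(x(-28, 175) + 68401) = 1/((-2 - 3*(-28)) + 68401) = 1/((-2 + 84) + 68401) = 1/(82 + 68401) = 1/68483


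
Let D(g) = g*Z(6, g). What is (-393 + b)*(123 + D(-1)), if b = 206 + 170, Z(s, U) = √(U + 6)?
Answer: -2091 + 17*√5 ≈ -2053.0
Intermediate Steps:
Z(s, U) = √(6 + U)
D(g) = g*√(6 + g)
b = 376
(-393 + b)*(123 + D(-1)) = (-393 + 376)*(123 - √(6 - 1)) = -17*(123 - √5) = -2091 + 17*√5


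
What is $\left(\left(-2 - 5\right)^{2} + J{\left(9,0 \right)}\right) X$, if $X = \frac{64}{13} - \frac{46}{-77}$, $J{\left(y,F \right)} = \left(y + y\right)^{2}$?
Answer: $\frac{2061198}{1001} \approx 2059.1$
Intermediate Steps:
$J{\left(y,F \right)} = 4 y^{2}$ ($J{\left(y,F \right)} = \left(2 y\right)^{2} = 4 y^{2}$)
$X = \frac{5526}{1001}$ ($X = 64 \cdot \frac{1}{13} - - \frac{46}{77} = \frac{64}{13} + \frac{46}{77} = \frac{5526}{1001} \approx 5.5205$)
$\left(\left(-2 - 5\right)^{2} + J{\left(9,0 \right)}\right) X = \left(\left(-2 - 5\right)^{2} + 4 \cdot 9^{2}\right) \frac{5526}{1001} = \left(\left(-7\right)^{2} + 4 \cdot 81\right) \frac{5526}{1001} = \left(49 + 324\right) \frac{5526}{1001} = 373 \cdot \frac{5526}{1001} = \frac{2061198}{1001}$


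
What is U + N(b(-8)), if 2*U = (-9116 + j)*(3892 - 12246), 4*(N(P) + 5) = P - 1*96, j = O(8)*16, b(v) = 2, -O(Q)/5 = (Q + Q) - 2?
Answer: 85511487/2 ≈ 4.2756e+7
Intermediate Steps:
O(Q) = 10 - 10*Q (O(Q) = -5*((Q + Q) - 2) = -5*(2*Q - 2) = -5*(-2 + 2*Q) = 10 - 10*Q)
j = -1120 (j = (10 - 10*8)*16 = (10 - 80)*16 = -70*16 = -1120)
N(P) = -29 + P/4 (N(P) = -5 + (P - 1*96)/4 = -5 + (P - 96)/4 = -5 + (-96 + P)/4 = -5 + (-24 + P/4) = -29 + P/4)
U = 42755772 (U = ((-9116 - 1120)*(3892 - 12246))/2 = (-10236*(-8354))/2 = (1/2)*85511544 = 42755772)
U + N(b(-8)) = 42755772 + (-29 + (1/4)*2) = 42755772 + (-29 + 1/2) = 42755772 - 57/2 = 85511487/2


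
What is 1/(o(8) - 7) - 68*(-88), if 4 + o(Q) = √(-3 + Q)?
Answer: 694133/116 - √5/116 ≈ 5983.9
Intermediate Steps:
o(Q) = -4 + √(-3 + Q)
1/(o(8) - 7) - 68*(-88) = 1/((-4 + √(-3 + 8)) - 7) - 68*(-88) = 1/((-4 + √5) - 7) + 5984 = 1/(-11 + √5) + 5984 = 5984 + 1/(-11 + √5)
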